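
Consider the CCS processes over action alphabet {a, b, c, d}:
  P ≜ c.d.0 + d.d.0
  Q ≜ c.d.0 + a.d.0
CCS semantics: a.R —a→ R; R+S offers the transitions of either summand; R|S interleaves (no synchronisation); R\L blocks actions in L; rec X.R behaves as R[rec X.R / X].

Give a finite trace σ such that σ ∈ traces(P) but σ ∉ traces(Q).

d

Reachable graph of P (3 states):
  m0 = c.d.0 + d.d.0 has moves --c--▸ m1, --d--▸ m1
  m1 = d.0 has moves --d--▸ m2
  m2 = 0 has moves deadlocked
Reachable graph of Q (3 states):
  n0 = c.d.0 + a.d.0 has moves --a--▸ n1, --c--▸ n1
  n1 = d.0 has moves --d--▸ n2
  n2 = 0 has moves deadlocked
Trace ⟨d⟩ through P, begin at {m0}:
  [1] d ⇒ {m1}
  — P admits the full trace.
Trace ⟨d⟩ through Q, begin at {n0}:
  [1] d ⇒ ∅  — Q cannot continue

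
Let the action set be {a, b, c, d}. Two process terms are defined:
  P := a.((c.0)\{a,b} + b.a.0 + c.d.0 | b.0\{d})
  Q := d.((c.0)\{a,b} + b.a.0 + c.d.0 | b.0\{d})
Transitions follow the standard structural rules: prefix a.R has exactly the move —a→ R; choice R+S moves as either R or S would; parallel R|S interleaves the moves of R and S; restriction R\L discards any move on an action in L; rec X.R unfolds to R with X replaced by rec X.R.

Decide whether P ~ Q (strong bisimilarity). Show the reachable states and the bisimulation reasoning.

LTS(P): 10 reachable states
  s0 = a.((c.0)\{a,b} + b.a.0 + c.d.0 | b.0\{d}) :: -a-> s1
  s1 = (c.0)\{a,b} + b.a.0 + c.d.0 | b.0\{d} :: -b-> s2, -b-> s3, -c-> s4, -c-> s5
  s2 = a.0 :: -a-> s6
  s3 = c.d.0 | 0\{d} :: -c-> s7
  s4 = 0\{a,b} :: stopped
  s5 = d.0 | b.0\{d} :: -b-> s7, -d-> s8
  s6 = 0 :: stopped
  s7 = d.0 | 0\{d} :: -d-> s9
  s8 = 0 | b.0\{d} :: -b-> s9
  s9 = 0 | 0\{d} :: stopped
LTS(Q): 10 reachable states
  t0 = d.((c.0)\{a,b} + b.a.0 + c.d.0 | b.0\{d}) :: -d-> t1
  t1 = (c.0)\{a,b} + b.a.0 + c.d.0 | b.0\{d} :: -b-> t2, -b-> t3, -c-> t4, -c-> t5
  t2 = a.0 :: -a-> t6
  t3 = c.d.0 | 0\{d} :: -c-> t7
  t4 = 0\{a,b} :: stopped
  t5 = d.0 | b.0\{d} :: -b-> t7, -d-> t8
  t6 = 0 :: stopped
  t7 = d.0 | 0\{d} :: -d-> t9
  t8 = 0 | b.0\{d} :: -b-> t9
  t9 = 0 | 0\{d} :: stopped
Coarsest stable partition (strong bisimilarity classes):
  B0 = {s0}
  B1 = {s1, t1}
  B2 = {s4, s6, s9, t4, t6, t9}
  B3 = {s5, t5}
  B4 = {s8, t8}
  B5 = {s7, t7}
  B6 = {s2, t2}
  B7 = {s3, t3}
  B8 = {t0}
s0 ∈ B0, t0 ∈ B8 → different blocks

P ≁ Q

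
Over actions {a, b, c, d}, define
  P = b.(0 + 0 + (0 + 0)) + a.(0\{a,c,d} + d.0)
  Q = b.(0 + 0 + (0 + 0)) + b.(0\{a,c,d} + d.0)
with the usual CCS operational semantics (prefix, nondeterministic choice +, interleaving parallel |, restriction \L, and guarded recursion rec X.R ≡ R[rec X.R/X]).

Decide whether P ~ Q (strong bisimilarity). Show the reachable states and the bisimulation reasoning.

LTS(P): 4 reachable states
  u0 = b.(0 + 0 + (0 + 0)) + a.(0\{a,c,d} + d.0) | -a-> u1, -b-> u2
  u1 = 0\{a,c,d} + d.0 | -d-> u3
  u2 = 0 + 0 + (0 + 0) | (no moves)
  u3 = 0 | (no moves)
LTS(Q): 4 reachable states
  v0 = b.(0 + 0 + (0 + 0)) + b.(0\{a,c,d} + d.0) | -b-> v1, -b-> v2
  v1 = 0 + 0 + (0 + 0) | (no moves)
  v2 = 0\{a,c,d} + d.0 | -d-> v3
  v3 = 0 | (no moves)
Partition-refinement fixed point:
  B0 = {u0}
  B1 = {u1, v2}
  B2 = {u2, u3, v1, v3}
  B3 = {v0}
u0 ∈ B0, v0 ∈ B3 → different blocks

NO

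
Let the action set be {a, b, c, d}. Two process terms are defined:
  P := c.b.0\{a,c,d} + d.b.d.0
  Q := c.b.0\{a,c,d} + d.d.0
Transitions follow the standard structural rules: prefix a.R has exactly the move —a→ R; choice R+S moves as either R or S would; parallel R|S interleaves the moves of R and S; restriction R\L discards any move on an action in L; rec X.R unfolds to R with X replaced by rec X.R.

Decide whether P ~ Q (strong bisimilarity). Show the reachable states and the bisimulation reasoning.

LTS(P): 6 reachable states
  s0 = c.b.0\{a,c,d} + d.b.d.0 ⊢ =c=> s1, =d=> s2
  s1 = b.0\{a,c,d} ⊢ =b=> s3
  s2 = b.d.0 ⊢ =b=> s4
  s3 = 0\{a,c,d} ⊢ ∅
  s4 = d.0 ⊢ =d=> s5
  s5 = 0 ⊢ ∅
LTS(Q): 5 reachable states
  t0 = c.b.0\{a,c,d} + d.d.0 ⊢ =c=> t1, =d=> t2
  t1 = b.0\{a,c,d} ⊢ =b=> t3
  t2 = d.0 ⊢ =d=> t4
  t3 = 0\{a,c,d} ⊢ ∅
  t4 = 0 ⊢ ∅
Partition-refinement fixed point:
  B0 = {s0}
  B1 = {s2}
  B2 = {s4, t2}
  B3 = {s3, s5, t3, t4}
  B4 = {s1, t1}
  B5 = {t0}
s0 ∈ B0, t0 ∈ B5 → different blocks

NO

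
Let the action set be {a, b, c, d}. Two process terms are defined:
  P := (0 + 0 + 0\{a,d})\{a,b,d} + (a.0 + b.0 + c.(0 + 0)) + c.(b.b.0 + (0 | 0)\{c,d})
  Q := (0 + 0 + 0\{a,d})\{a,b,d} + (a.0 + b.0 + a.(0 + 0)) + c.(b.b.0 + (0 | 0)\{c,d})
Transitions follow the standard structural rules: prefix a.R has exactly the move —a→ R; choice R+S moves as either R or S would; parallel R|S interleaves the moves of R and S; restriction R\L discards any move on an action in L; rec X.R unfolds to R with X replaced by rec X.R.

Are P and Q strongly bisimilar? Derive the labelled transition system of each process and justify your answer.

NO

P's transition system — 5 states:
  m0 = (0 + 0 + 0\{a,d})\{a,b,d} + (a.0 + b.0 + c.(0 + 0)) + c.(b.b.0 + (0 | 0)\{c,d}) | =a=> m1, =b=> m1, =c=> m2, =c=> m3
  m1 = 0 | ·
  m2 = 0 + 0 | ·
  m3 = b.b.0 + (0 | 0)\{c,d} | =b=> m4
  m4 = b.0 | =b=> m1
Q's transition system — 5 states:
  n0 = (0 + 0 + 0\{a,d})\{a,b,d} + (a.0 + b.0 + a.(0 + 0)) + c.(b.b.0 + (0 | 0)\{c,d}) | =a=> n1, =a=> n2, =b=> n1, =c=> n3
  n1 = 0 | ·
  n2 = 0 + 0 | ·
  n3 = b.b.0 + (0 | 0)\{c,d} | =b=> n4
  n4 = b.0 | =b=> n1
Bisimilarity quotient blocks:
  B0 = {m0}
  B1 = {m3, n3}
  B2 = {m4, n4}
  B3 = {m1, m2, n1, n2}
  B4 = {n0}
m0 ∈ B0, n0 ∈ B4 → different blocks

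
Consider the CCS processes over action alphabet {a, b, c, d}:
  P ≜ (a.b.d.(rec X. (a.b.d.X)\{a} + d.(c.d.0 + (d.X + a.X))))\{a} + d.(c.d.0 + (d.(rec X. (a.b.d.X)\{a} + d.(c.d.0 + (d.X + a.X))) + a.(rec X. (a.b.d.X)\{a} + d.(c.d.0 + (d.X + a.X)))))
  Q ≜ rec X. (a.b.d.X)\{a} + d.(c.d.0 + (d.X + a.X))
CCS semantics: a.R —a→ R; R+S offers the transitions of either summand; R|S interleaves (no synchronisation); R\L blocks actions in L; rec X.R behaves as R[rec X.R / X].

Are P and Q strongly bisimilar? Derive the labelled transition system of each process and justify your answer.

LTS(P): 5 reachable states
  u0 = (a.b.d.(rec X. (a.b.d.X)\{a} + d.(c.d.0 + (d.X + a.X))))\{a} + d.(c.d.0 + (d.(rec X. (a.b.d.X)\{a} + d.(c.d.0 + (d.X + a.X))) + a.(rec X. (a.b.d.X)\{a} + d.(c.d.0 + (d.X + a.X))))) :: --d--▸ u1
  u1 = c.d.0 + (d.(rec X. (a.b.d.X)\{a} + d.(c.d.0 + (d.X + a.X))) + a.(rec X. (a.b.d.X)\{a} + d.(c.d.0 + (d.X + a.X)))) :: --a--▸ u2, --c--▸ u3, --d--▸ u2
  u2 = rec X. (a.b.d.X)\{a} + d.(c.d.0 + (d.X + a.X)) :: --d--▸ u1
  u3 = d.0 :: --d--▸ u4
  u4 = 0 :: ·
LTS(Q): 4 reachable states
  v0 = rec X. (a.b.d.X)\{a} + d.(c.d.0 + (d.X + a.X)) :: --d--▸ v1
  v1 = c.d.0 + (d.(rec X. (a.b.d.X)\{a} + d.(c.d.0 + (d.X + a.X))) + a.(rec X. (a.b.d.X)\{a} + d.(c.d.0 + (d.X + a.X)))) :: --a--▸ v0, --c--▸ v2, --d--▸ v0
  v2 = d.0 :: --d--▸ v3
  v3 = 0 :: ·
Coarsest stable partition (strong bisimilarity classes):
  B0 = {u0, u2, v0}
  B1 = {u1, v1}
  B2 = {u3, v2}
  B3 = {u4, v3}
u0 ∈ B0, v0 ∈ B0 → same block

bisimilar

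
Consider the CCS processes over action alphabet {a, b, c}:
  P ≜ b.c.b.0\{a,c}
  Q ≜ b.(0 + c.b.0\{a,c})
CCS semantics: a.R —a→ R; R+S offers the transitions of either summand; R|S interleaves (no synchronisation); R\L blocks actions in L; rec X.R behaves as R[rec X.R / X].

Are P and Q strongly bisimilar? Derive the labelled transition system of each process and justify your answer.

P ~ Q

P's transition system — 4 states:
  p0 = b.c.b.0\{a,c} has moves --b--▸ p1
  p1 = c.b.0\{a,c} has moves --c--▸ p2
  p2 = b.0\{a,c} has moves --b--▸ p3
  p3 = 0\{a,c} has moves (no moves)
Q's transition system — 4 states:
  q0 = b.(0 + c.b.0\{a,c}) has moves --b--▸ q1
  q1 = 0 + c.b.0\{a,c} has moves --c--▸ q2
  q2 = b.0\{a,c} has moves --b--▸ q3
  q3 = 0\{a,c} has moves (no moves)
Coarsest stable partition (strong bisimilarity classes):
  B0 = {p0, q0}
  B1 = {p1, q1}
  B2 = {p2, q2}
  B3 = {p3, q3}
p0 ∈ B0, q0 ∈ B0 → same block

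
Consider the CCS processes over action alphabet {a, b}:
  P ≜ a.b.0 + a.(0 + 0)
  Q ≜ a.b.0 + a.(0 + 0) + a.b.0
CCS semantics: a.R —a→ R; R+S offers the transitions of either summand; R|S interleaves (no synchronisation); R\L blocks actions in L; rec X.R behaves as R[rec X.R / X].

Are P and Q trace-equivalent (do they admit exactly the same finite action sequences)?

P's transition system — 4 states:
  p0 = a.b.0 + a.(0 + 0) ⊢ ··a··> p1, ··a··> p2
  p1 = 0 + 0 ⊢ (no moves)
  p2 = b.0 ⊢ ··b··> p3
  p3 = 0 ⊢ (no moves)
Q's transition system — 4 states:
  q0 = a.b.0 + a.(0 + 0) + a.b.0 ⊢ ··a··> q1, ··a··> q2
  q1 = 0 + 0 ⊢ (no moves)
  q2 = b.0 ⊢ ··b··> q3
  q3 = 0 ⊢ (no moves)
Partition-refinement fixed point:
  B0 = {p0, q0}
  B1 = {p1, p3, q1, q3}
  B2 = {p2, q2}
p0 ∈ B0, q0 ∈ B0 → same block
Bisimilar ⇒ trace-equivalent.

trace-equivalent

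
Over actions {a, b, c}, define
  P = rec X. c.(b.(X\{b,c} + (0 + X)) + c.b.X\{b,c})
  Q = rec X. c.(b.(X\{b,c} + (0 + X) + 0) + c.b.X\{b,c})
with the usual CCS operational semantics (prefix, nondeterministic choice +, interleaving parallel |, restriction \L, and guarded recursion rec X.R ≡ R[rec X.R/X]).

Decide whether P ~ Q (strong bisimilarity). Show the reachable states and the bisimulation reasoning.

P's transition system — 5 states:
  p0 = rec X. c.(b.(X\{b,c} + (0 + X)) + c.b.X\{b,c}) :: =c=> p1
  p1 = b.((rec X. c.(b.(X\{b,c} + (0 + X)) + c.b.X\{b,c}))\{b,c} + (0 + (rec X. c.(b.(X\{b,c} + (0 + X)) + c.b.X\{b,c})))) + c.b.(rec X. c.(b.(X\{b,c} + (0 + X)) + c.b.X\{b,c}))\{b,c} :: =b=> p2, =c=> p3
  p2 = (rec X. c.(b.(X\{b,c} + (0 + X)) + c.b.X\{b,c}))\{b,c} + (0 + (rec X. c.(b.(X\{b,c} + (0 + X)) + c.b.X\{b,c}))) :: =c=> p1
  p3 = b.(rec X. c.(b.(X\{b,c} + (0 + X)) + c.b.X\{b,c}))\{b,c} :: =b=> p4
  p4 = (rec X. c.(b.(X\{b,c} + (0 + X)) + c.b.X\{b,c}))\{b,c} :: ·
Q's transition system — 5 states:
  q0 = rec X. c.(b.(X\{b,c} + (0 + X) + 0) + c.b.X\{b,c}) :: =c=> q1
  q1 = b.((rec X. c.(b.(X\{b,c} + (0 + X) + 0) + c.b.X\{b,c}))\{b,c} + (0 + (rec X. c.(b.(X\{b,c} + (0 + X) + 0) + c.b.X\{b,c}))) + 0) + c.b.(rec X. c.(b.(X\{b,c} + (0 + X) + 0) + c.b.X\{b,c}))\{b,c} :: =b=> q2, =c=> q3
  q2 = (rec X. c.(b.(X\{b,c} + (0 + X) + 0) + c.b.X\{b,c}))\{b,c} + (0 + (rec X. c.(b.(X\{b,c} + (0 + X) + 0) + c.b.X\{b,c}))) + 0 :: =c=> q1
  q3 = b.(rec X. c.(b.(X\{b,c} + (0 + X) + 0) + c.b.X\{b,c}))\{b,c} :: =b=> q4
  q4 = (rec X. c.(b.(X\{b,c} + (0 + X) + 0) + c.b.X\{b,c}))\{b,c} :: ·
Bisimilarity quotient blocks:
  B0 = {p0, p2, q0, q2}
  B1 = {p1, q1}
  B2 = {p3, q3}
  B3 = {p4, q4}
p0 ∈ B0, q0 ∈ B0 → same block

YES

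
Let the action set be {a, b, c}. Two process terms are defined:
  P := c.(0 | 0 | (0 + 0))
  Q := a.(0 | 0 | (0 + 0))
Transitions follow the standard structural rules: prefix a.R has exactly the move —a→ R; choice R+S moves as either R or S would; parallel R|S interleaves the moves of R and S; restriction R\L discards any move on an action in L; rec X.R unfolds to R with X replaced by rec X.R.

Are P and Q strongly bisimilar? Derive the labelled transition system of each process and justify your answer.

not bisimilar

Reachable graph of P (2 states):
  u0 = c.(0 | 0 | (0 + 0)) :: —c→ u1
  u1 = 0 | 0 | (0 + 0) :: ∅
Reachable graph of Q (2 states):
  v0 = a.(0 | 0 | (0 + 0)) :: —a→ v1
  v1 = 0 | 0 | (0 + 0) :: ∅
Bisimilarity quotient blocks:
  B0 = {u0}
  B1 = {u1, v1}
  B2 = {v0}
u0 ∈ B0, v0 ∈ B2 → different blocks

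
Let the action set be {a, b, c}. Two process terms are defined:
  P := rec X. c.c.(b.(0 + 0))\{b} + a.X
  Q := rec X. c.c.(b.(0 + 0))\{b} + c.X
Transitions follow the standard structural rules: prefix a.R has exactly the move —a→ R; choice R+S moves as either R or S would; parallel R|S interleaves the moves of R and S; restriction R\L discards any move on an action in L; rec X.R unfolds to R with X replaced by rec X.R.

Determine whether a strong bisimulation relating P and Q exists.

Reachable graph of P (3 states):
  s0 = rec X. c.c.(b.(0 + 0))\{b} + a.X | =a=> s0, =c=> s1
  s1 = c.(b.(0 + 0))\{b} | =c=> s2
  s2 = (b.(0 + 0))\{b} | ·
Reachable graph of Q (3 states):
  t0 = rec X. c.c.(b.(0 + 0))\{b} + c.X | =c=> t0, =c=> t1
  t1 = c.(b.(0 + 0))\{b} | =c=> t2
  t2 = (b.(0 + 0))\{b} | ·
Bisimilarity quotient blocks:
  B0 = {s0}
  B1 = {s1, t1}
  B2 = {s2, t2}
  B3 = {t0}
s0 ∈ B0, t0 ∈ B3 → different blocks

NO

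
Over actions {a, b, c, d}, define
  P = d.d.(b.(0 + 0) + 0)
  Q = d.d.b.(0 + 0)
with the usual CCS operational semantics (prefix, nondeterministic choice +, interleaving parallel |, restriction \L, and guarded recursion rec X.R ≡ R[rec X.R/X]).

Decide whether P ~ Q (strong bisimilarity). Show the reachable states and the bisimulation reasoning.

P ~ Q

LTS(P): 4 reachable states
  s0 = d.d.(b.(0 + 0) + 0) ⊢ --d--▸ s1
  s1 = d.(b.(0 + 0) + 0) ⊢ --d--▸ s2
  s2 = b.(0 + 0) + 0 ⊢ --b--▸ s3
  s3 = 0 + 0 ⊢ deadlocked
LTS(Q): 4 reachable states
  t0 = d.d.b.(0 + 0) ⊢ --d--▸ t1
  t1 = d.b.(0 + 0) ⊢ --d--▸ t2
  t2 = b.(0 + 0) ⊢ --b--▸ t3
  t3 = 0 + 0 ⊢ deadlocked
Coarsest stable partition (strong bisimilarity classes):
  B0 = {s0, t0}
  B1 = {s1, t1}
  B2 = {s2, t2}
  B3 = {s3, t3}
s0 ∈ B0, t0 ∈ B0 → same block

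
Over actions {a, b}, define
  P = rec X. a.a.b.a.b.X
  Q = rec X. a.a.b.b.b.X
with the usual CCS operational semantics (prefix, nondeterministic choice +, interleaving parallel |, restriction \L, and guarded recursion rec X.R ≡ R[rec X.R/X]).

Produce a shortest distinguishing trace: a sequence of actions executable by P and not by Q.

P's transition system — 5 states:
  s0 = rec X. a.a.b.a.b.X ⊢ =a=> s1
  s1 = a.b.a.b.(rec X. a.a.b.a.b.X) ⊢ =a=> s2
  s2 = b.a.b.(rec X. a.a.b.a.b.X) ⊢ =b=> s3
  s3 = a.b.(rec X. a.a.b.a.b.X) ⊢ =a=> s4
  s4 = b.(rec X. a.a.b.a.b.X) ⊢ =b=> s0
Q's transition system — 5 states:
  t0 = rec X. a.a.b.b.b.X ⊢ =a=> t1
  t1 = a.b.b.b.(rec X. a.a.b.b.b.X) ⊢ =a=> t2
  t2 = b.b.b.(rec X. a.a.b.b.b.X) ⊢ =b=> t3
  t3 = b.b.(rec X. a.a.b.b.b.X) ⊢ =b=> t4
  t4 = b.(rec X. a.a.b.b.b.X) ⊢ =b=> t0
Executing aaba from P (initial set {s0}):
  [1] a ⇒ {s1}
  [2] a ⇒ {s2}
  [3] b ⇒ {s3}
  [4] a ⇒ {s4}
  P completes σ.
Executing aaba from Q (initial set {t0}):
  [1] a ⇒ {t1}
  [2] a ⇒ {t2}
  [3] b ⇒ {t3}
  [4] a ⇒ ∅ (Q stuck)

aaba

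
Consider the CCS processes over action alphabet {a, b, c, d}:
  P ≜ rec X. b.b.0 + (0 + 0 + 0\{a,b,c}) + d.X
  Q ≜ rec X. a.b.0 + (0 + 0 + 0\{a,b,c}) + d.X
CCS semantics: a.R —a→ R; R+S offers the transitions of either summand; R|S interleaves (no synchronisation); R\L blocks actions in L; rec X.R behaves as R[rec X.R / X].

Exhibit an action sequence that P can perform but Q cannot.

b

LTS(P): 3 reachable states
  m0 = rec X. b.b.0 + (0 + 0 + 0\{a,b,c}) + d.X ⊢ —b→ m1, —d→ m0
  m1 = b.0 ⊢ —b→ m2
  m2 = 0 ⊢ ·
LTS(Q): 3 reachable states
  n0 = rec X. a.b.0 + (0 + 0 + 0\{a,b,c}) + d.X ⊢ —a→ n1, —d→ n0
  n1 = b.0 ⊢ —b→ n2
  n2 = 0 ⊢ ·
Run σ = ⟨b⟩ on P: start {m0}
  [1] b ⇒ {m1}
  ✓ P
Run σ = ⟨b⟩ on Q: start {n0}
  [1] b ⇒ ∅ (Q stuck)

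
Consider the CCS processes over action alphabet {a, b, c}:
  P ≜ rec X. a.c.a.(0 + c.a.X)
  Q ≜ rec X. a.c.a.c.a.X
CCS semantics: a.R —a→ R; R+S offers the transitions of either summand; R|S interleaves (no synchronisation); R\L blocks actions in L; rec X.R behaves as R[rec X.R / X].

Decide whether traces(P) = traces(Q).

traces(P) = traces(Q)

Reachable graph of P (5 states):
  m0 = rec X. a.c.a.(0 + c.a.X) ⊢ ··a··> m1
  m1 = c.a.(0 + c.a.(rec X. a.c.a.(0 + c.a.X))) ⊢ ··c··> m2
  m2 = a.(0 + c.a.(rec X. a.c.a.(0 + c.a.X))) ⊢ ··a··> m3
  m3 = 0 + c.a.(rec X. a.c.a.(0 + c.a.X)) ⊢ ··c··> m4
  m4 = a.(rec X. a.c.a.(0 + c.a.X)) ⊢ ··a··> m0
Reachable graph of Q (5 states):
  n0 = rec X. a.c.a.c.a.X ⊢ ··a··> n1
  n1 = c.a.c.a.(rec X. a.c.a.c.a.X) ⊢ ··c··> n2
  n2 = a.c.a.(rec X. a.c.a.c.a.X) ⊢ ··a··> n3
  n3 = c.a.(rec X. a.c.a.c.a.X) ⊢ ··c··> n4
  n4 = a.(rec X. a.c.a.c.a.X) ⊢ ··a··> n0
Bisimilarity quotient blocks:
  B0 = {m0, n0}
  B1 = {m1, n1}
  B2 = {m2, n2}
  B3 = {m3, n3}
  B4 = {m4, n4}
m0 ∈ B0, n0 ∈ B0 → same block
Bisimilar ⇒ trace-equivalent.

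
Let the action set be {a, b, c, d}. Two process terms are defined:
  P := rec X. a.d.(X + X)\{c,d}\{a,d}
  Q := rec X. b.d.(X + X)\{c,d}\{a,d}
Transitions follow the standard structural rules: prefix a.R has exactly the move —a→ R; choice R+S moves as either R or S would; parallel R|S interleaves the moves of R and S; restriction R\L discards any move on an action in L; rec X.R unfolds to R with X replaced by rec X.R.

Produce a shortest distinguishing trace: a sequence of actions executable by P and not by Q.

a

P's transition system — 3 states:
  u0 = rec X. a.d.(X + X)\{c,d}\{a,d} ⊢ —a→ u1
  u1 = d.((rec X. a.d.(X + X)\{c,d}\{a,d}) + (rec X. a.d.(X + X)\{c,d}\{a,d}))\{c,d}\{a,d} ⊢ —d→ u2
  u2 = ((rec X. a.d.(X + X)\{c,d}\{a,d}) + (rec X. a.d.(X + X)\{c,d}\{a,d}))\{c,d}\{a,d} ⊢ ·
Q's transition system — 4 states:
  v0 = rec X. b.d.(X + X)\{c,d}\{a,d} ⊢ —b→ v1
  v1 = d.((rec X. b.d.(X + X)\{c,d}\{a,d}) + (rec X. b.d.(X + X)\{c,d}\{a,d}))\{c,d}\{a,d} ⊢ —d→ v2
  v2 = ((rec X. b.d.(X + X)\{c,d}\{a,d}) + (rec X. b.d.(X + X)\{c,d}\{a,d}))\{c,d}\{a,d} ⊢ —b→ v3
  v3 = (d.((rec X. b.d.(X + X)\{c,d}\{a,d}) + (rec X. b.d.(X + X)\{c,d}\{a,d}))\{c,d}\{a,d})\{c,d}\{a,d} ⊢ ·
Executing a from P (initial set {u0}):
  after a @ step 1: {u1}
  P completes σ.
Executing a from Q (initial set {v0}):
  after a @ step 1: ∅  — Q cannot continue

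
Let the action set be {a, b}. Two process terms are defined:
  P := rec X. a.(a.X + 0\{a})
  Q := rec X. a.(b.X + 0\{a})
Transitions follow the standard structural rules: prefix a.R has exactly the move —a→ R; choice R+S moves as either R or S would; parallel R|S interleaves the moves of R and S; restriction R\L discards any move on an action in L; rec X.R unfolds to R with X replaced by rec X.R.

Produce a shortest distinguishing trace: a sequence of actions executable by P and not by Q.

LTS(P): 2 reachable states
  s0 = rec X. a.(a.X + 0\{a}) → —a→ s1
  s1 = a.(rec X. a.(a.X + 0\{a})) + 0\{a} → —a→ s0
LTS(Q): 2 reachable states
  t0 = rec X. a.(b.X + 0\{a}) → —a→ t1
  t1 = b.(rec X. a.(b.X + 0\{a})) + 0\{a} → —b→ t0
Run σ = ⟨aa⟩ on P: start {s0}
  step 1 (a): {s1}
  step 2 (a): {s0}
  — P admits the full trace.
Run σ = ⟨aa⟩ on Q: start {t0}
  step 1 (a): {t1}
  step 2 (a): no successor for Q

aa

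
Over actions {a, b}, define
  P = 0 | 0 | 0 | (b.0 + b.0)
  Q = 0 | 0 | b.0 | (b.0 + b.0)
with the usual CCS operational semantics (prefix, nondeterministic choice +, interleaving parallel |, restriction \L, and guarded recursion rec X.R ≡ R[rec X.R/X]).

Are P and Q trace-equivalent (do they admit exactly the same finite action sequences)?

NO — witness ⟨bb⟩

LTS(P): 2 reachable states
  s0 = 0 | 0 | 0 | (b.0 + b.0) has moves -b-> s1
  s1 = 0 | 0 | 0 | 0 has moves (no moves)
LTS(Q): 4 reachable states
  t0 = 0 | 0 | b.0 | (b.0 + b.0) has moves -b-> t1, -b-> t2
  t1 = 0 | 0 | 0 | (b.0 + b.0) has moves -b-> t3
  t2 = 0 | 0 | b.0 | 0 has moves -b-> t3
  t3 = 0 | 0 | 0 | 0 has moves (no moves)
Run σ = ⟨bb⟩ on Q: start {t0}
  after b @ step 1: {t1, t2}
  after b @ step 2: {t3}
  Q completes σ.
Run σ = ⟨bb⟩ on P: start {s0}
  after b @ step 1: {s1}
  after b @ step 2: no successor for P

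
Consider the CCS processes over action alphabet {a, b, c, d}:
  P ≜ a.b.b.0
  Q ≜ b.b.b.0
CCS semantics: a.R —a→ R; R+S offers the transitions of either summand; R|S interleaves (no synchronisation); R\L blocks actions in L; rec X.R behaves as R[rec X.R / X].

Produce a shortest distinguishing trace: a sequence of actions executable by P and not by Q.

Reachable graph of P (4 states):
  s0 = a.b.b.0 :: =a=> s1
  s1 = b.b.0 :: =b=> s2
  s2 = b.0 :: =b=> s3
  s3 = 0 :: (no moves)
Reachable graph of Q (4 states):
  t0 = b.b.b.0 :: =b=> t1
  t1 = b.b.0 :: =b=> t2
  t2 = b.0 :: =b=> t3
  t3 = 0 :: (no moves)
Run σ = ⟨a⟩ on P: start {s0}
  step 1 (a): {s1}
  — P admits the full trace.
Run σ = ⟨a⟩ on Q: start {t0}
  step 1 (a): ∅ (Q stuck)

a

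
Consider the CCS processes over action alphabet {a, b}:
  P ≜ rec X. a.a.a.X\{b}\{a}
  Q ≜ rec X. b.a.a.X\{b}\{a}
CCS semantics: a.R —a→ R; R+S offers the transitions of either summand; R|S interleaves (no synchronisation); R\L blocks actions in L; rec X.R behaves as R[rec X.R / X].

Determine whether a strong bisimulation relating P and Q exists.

P ≁ Q

LTS(P): 4 reachable states
  m0 = rec X. a.a.a.X\{b}\{a} ⊢ —a→ m1
  m1 = a.a.(rec X. a.a.a.X\{b}\{a})\{b}\{a} ⊢ —a→ m2
  m2 = a.(rec X. a.a.a.X\{b}\{a})\{b}\{a} ⊢ —a→ m3
  m3 = (rec X. a.a.a.X\{b}\{a})\{b}\{a} ⊢ ∅
LTS(Q): 4 reachable states
  n0 = rec X. b.a.a.X\{b}\{a} ⊢ —b→ n1
  n1 = a.a.(rec X. b.a.a.X\{b}\{a})\{b}\{a} ⊢ —a→ n2
  n2 = a.(rec X. b.a.a.X\{b}\{a})\{b}\{a} ⊢ —a→ n3
  n3 = (rec X. b.a.a.X\{b}\{a})\{b}\{a} ⊢ ∅
Bisimilarity quotient blocks:
  B0 = {m0}
  B1 = {m1, n1}
  B2 = {m2, n2}
  B3 = {m3, n3}
  B4 = {n0}
m0 ∈ B0, n0 ∈ B4 → different blocks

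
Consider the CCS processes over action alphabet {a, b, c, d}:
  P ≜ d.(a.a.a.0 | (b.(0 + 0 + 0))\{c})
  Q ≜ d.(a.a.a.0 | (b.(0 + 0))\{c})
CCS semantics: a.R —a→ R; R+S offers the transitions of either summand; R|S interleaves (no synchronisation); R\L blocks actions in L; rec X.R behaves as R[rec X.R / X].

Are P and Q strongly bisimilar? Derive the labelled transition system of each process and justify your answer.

YES

P's transition system — 9 states:
  p0 = d.(a.a.a.0 | (b.(0 + 0 + 0))\{c}) | -d-> p1
  p1 = a.a.a.0 | (b.(0 + 0 + 0))\{c} | -a-> p2, -b-> p3
  p2 = a.a.0 | (b.(0 + 0 + 0))\{c} | -a-> p4, -b-> p5
  p3 = a.a.a.0 | (0 + 0 + 0)\{c} | -a-> p5
  p4 = a.0 | (b.(0 + 0 + 0))\{c} | -a-> p6, -b-> p7
  p5 = a.a.0 | (0 + 0 + 0)\{c} | -a-> p7
  p6 = 0 | (b.(0 + 0 + 0))\{c} | -b-> p8
  p7 = a.0 | (0 + 0 + 0)\{c} | -a-> p8
  p8 = 0 | (0 + 0 + 0)\{c} | ∅
Q's transition system — 9 states:
  q0 = d.(a.a.a.0 | (b.(0 + 0))\{c}) | -d-> q1
  q1 = a.a.a.0 | (b.(0 + 0))\{c} | -a-> q2, -b-> q3
  q2 = a.a.0 | (b.(0 + 0))\{c} | -a-> q4, -b-> q5
  q3 = a.a.a.0 | (0 + 0)\{c} | -a-> q5
  q4 = a.0 | (b.(0 + 0))\{c} | -a-> q6, -b-> q7
  q5 = a.a.0 | (0 + 0)\{c} | -a-> q7
  q6 = 0 | (b.(0 + 0))\{c} | -b-> q8
  q7 = a.0 | (0 + 0)\{c} | -a-> q8
  q8 = 0 | (0 + 0)\{c} | ∅
Partition-refinement fixed point:
  B0 = {p0, q0}
  B1 = {p1, q1}
  B2 = {p2, q2}
  B3 = {p5, q5}
  B4 = {p7, q7}
  B5 = {p8, q8}
  B6 = {p4, q4}
  B7 = {p6, q6}
  B8 = {p3, q3}
p0 ∈ B0, q0 ∈ B0 → same block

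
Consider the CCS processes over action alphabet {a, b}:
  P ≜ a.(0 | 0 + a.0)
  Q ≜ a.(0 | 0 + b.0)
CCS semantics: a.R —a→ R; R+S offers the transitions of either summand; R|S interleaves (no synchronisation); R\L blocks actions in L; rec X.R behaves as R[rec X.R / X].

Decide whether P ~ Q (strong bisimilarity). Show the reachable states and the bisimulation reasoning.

LTS(P): 3 reachable states
  s0 = a.(0 | 0 + a.0) :: -a-> s1
  s1 = 0 | 0 + a.0 :: -a-> s2
  s2 = 0 :: (no moves)
LTS(Q): 3 reachable states
  t0 = a.(0 | 0 + b.0) :: -a-> t1
  t1 = 0 | 0 + b.0 :: -b-> t2
  t2 = 0 :: (no moves)
Coarsest stable partition (strong bisimilarity classes):
  B0 = {s0}
  B1 = {s1}
  B2 = {s2, t2}
  B3 = {t0}
  B4 = {t1}
s0 ∈ B0, t0 ∈ B3 → different blocks

not bisimilar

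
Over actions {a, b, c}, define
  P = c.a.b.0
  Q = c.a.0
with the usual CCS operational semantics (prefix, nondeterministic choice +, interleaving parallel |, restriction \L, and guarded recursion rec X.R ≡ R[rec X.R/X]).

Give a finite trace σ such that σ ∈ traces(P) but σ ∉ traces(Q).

cab

P's transition system — 4 states:
  m0 = c.a.b.0 → --c--▸ m1
  m1 = a.b.0 → --a--▸ m2
  m2 = b.0 → --b--▸ m3
  m3 = 0 → ·
Q's transition system — 3 states:
  n0 = c.a.0 → --c--▸ n1
  n1 = a.0 → --a--▸ n2
  n2 = 0 → ·
Executing cab from P (initial set {m0}):
  after c @ step 1: {m1}
  after a @ step 2: {m2}
  after b @ step 3: {m3}
  — P admits the full trace.
Executing cab from Q (initial set {n0}):
  after c @ step 1: {n1}
  after a @ step 2: {n2}
  after b @ step 3: ∅ (Q stuck)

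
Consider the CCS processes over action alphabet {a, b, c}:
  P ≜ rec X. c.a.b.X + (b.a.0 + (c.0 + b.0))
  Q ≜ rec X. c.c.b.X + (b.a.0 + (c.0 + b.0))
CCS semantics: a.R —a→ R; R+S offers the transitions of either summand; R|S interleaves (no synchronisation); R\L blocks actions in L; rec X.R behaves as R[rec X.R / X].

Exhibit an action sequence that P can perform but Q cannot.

ca

Reachable graph of P (5 states):
  p0 = rec X. c.a.b.X + (b.a.0 + (c.0 + b.0)) | ··b··> p1, ··b··> p2, ··c··> p1, ··c··> p3
  p1 = 0 | deadlocked
  p2 = a.0 | ··a··> p1
  p3 = a.b.(rec X. c.a.b.X + (b.a.0 + (c.0 + b.0))) | ··a··> p4
  p4 = b.(rec X. c.a.b.X + (b.a.0 + (c.0 + b.0))) | ··b··> p0
Reachable graph of Q (5 states):
  q0 = rec X. c.c.b.X + (b.a.0 + (c.0 + b.0)) | ··b··> q1, ··b··> q2, ··c··> q1, ··c··> q3
  q1 = 0 | deadlocked
  q2 = a.0 | ··a··> q1
  q3 = c.b.(rec X. c.c.b.X + (b.a.0 + (c.0 + b.0))) | ··c··> q4
  q4 = b.(rec X. c.c.b.X + (b.a.0 + (c.0 + b.0))) | ··b··> q0
Trace ⟨ca⟩ through P, begin at {p0}:
  [1] c ⇒ {p1, p3}
  [2] a ⇒ {p4}
  — P admits the full trace.
Trace ⟨ca⟩ through Q, begin at {q0}:
  [1] c ⇒ {q1, q3}
  [2] a ⇒ ∅ (Q stuck)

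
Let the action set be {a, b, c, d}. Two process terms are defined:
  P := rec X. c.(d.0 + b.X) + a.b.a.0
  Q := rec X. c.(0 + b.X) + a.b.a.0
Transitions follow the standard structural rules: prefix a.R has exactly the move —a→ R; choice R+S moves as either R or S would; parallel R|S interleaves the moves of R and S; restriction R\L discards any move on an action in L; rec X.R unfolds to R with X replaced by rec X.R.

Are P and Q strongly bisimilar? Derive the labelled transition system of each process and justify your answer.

P's transition system — 5 states:
  p0 = rec X. c.(d.0 + b.X) + a.b.a.0 | -a-> p1, -c-> p2
  p1 = b.a.0 | -b-> p3
  p2 = d.0 + b.(rec X. c.(d.0 + b.X) + a.b.a.0) | -b-> p0, -d-> p4
  p3 = a.0 | -a-> p4
  p4 = 0 | (no moves)
Q's transition system — 5 states:
  q0 = rec X. c.(0 + b.X) + a.b.a.0 | -a-> q1, -c-> q2
  q1 = b.a.0 | -b-> q3
  q2 = 0 + b.(rec X. c.(0 + b.X) + a.b.a.0) | -b-> q0
  q3 = a.0 | -a-> q4
  q4 = 0 | (no moves)
Partition-refinement fixed point:
  B0 = {p0}
  B1 = {p2}
  B2 = {p4, q4}
  B3 = {p1, q1}
  B4 = {p3, q3}
  B5 = {q0}
  B6 = {q2}
p0 ∈ B0, q0 ∈ B5 → different blocks

NO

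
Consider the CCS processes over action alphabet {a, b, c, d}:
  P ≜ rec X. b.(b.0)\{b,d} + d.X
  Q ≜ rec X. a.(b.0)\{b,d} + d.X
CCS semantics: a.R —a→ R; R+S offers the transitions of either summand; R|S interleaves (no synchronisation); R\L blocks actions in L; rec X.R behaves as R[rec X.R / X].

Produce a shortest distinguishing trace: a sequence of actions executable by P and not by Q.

LTS(P): 2 reachable states
  u0 = rec X. b.(b.0)\{b,d} + d.X | ··b··> u1, ··d··> u0
  u1 = (b.0)\{b,d} | deadlocked
LTS(Q): 2 reachable states
  v0 = rec X. a.(b.0)\{b,d} + d.X | ··a··> v1, ··d··> v0
  v1 = (b.0)\{b,d} | deadlocked
Trace ⟨b⟩ through P, begin at {u0}:
  step 1 (b): {u1}
  P completes σ.
Trace ⟨b⟩ through Q, begin at {v0}:
  step 1 (b): ∅  — Q cannot continue

b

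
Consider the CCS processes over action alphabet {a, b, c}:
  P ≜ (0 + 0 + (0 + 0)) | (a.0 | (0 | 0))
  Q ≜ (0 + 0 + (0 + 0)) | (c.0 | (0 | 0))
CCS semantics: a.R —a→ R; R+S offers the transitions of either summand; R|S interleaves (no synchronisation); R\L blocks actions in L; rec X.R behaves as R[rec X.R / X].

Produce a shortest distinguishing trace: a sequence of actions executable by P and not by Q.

a

P's transition system — 2 states:
  m0 = (0 + 0 + (0 + 0)) | (a.0 | (0 | 0)) :: —a→ m1
  m1 = (0 + 0 + (0 + 0)) | (0 | (0 | 0)) :: ·
Q's transition system — 2 states:
  n0 = (0 + 0 + (0 + 0)) | (c.0 | (0 | 0)) :: —c→ n1
  n1 = (0 + 0 + (0 + 0)) | (0 | (0 | 0)) :: ·
Run σ = ⟨a⟩ on P: start {m0}
  after a @ step 1: {m1}
  — P admits the full trace.
Run σ = ⟨a⟩ on Q: start {n0}
  after a @ step 1: ∅ (Q stuck)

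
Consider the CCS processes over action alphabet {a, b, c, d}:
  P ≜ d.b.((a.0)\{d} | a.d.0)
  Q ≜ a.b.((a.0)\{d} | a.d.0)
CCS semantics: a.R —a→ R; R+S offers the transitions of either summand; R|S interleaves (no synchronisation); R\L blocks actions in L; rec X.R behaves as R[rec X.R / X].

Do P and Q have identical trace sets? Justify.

trace-distinct — witness ⟨d⟩

Reachable graph of P (8 states):
  m0 = d.b.((a.0)\{d} | a.d.0) :: -d-> m1
  m1 = b.((a.0)\{d} | a.d.0) :: -b-> m2
  m2 = (a.0)\{d} | a.d.0 :: -a-> m3, -a-> m4
  m3 = (a.0)\{d} | d.0 :: -a-> m5, -d-> m6
  m4 = 0\{d} | a.d.0 :: -a-> m5
  m5 = 0\{d} | d.0 :: -d-> m7
  m6 = (a.0)\{d} | 0 :: -a-> m7
  m7 = 0\{d} | 0 :: deadlocked
Reachable graph of Q (8 states):
  n0 = a.b.((a.0)\{d} | a.d.0) :: -a-> n1
  n1 = b.((a.0)\{d} | a.d.0) :: -b-> n2
  n2 = (a.0)\{d} | a.d.0 :: -a-> n3, -a-> n4
  n3 = (a.0)\{d} | d.0 :: -a-> n5, -d-> n6
  n4 = 0\{d} | a.d.0 :: -a-> n5
  n5 = 0\{d} | d.0 :: -d-> n7
  n6 = (a.0)\{d} | 0 :: -a-> n7
  n7 = 0\{d} | 0 :: deadlocked
Trace ⟨d⟩ through P, begin at {m0}:
  step 1 (d): {m1}
  ✓ P
Trace ⟨d⟩ through Q, begin at {n0}:
  step 1 (d): no successor for Q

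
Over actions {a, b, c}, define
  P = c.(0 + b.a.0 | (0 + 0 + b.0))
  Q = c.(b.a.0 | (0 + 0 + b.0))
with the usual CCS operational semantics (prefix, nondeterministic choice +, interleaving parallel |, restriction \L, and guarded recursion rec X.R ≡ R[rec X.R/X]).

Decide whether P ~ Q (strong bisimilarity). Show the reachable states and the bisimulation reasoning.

YES

LTS(P): 7 reachable states
  m0 = c.(0 + b.a.0 | (0 + 0 + b.0)) has moves -c-> m1
  m1 = 0 + b.a.0 | (0 + 0 + b.0) has moves -b-> m2, -b-> m3
  m2 = a.0 | (0 + 0 + b.0) has moves -a-> m4, -b-> m5
  m3 = b.a.0 | 0 has moves -b-> m5
  m4 = 0 | (0 + 0 + b.0) has moves -b-> m6
  m5 = a.0 | 0 has moves -a-> m6
  m6 = 0 | 0 has moves ·
LTS(Q): 7 reachable states
  n0 = c.(b.a.0 | (0 + 0 + b.0)) has moves -c-> n1
  n1 = b.a.0 | (0 + 0 + b.0) has moves -b-> n2, -b-> n3
  n2 = a.0 | (0 + 0 + b.0) has moves -a-> n4, -b-> n5
  n3 = b.a.0 | 0 has moves -b-> n5
  n4 = 0 | (0 + 0 + b.0) has moves -b-> n6
  n5 = a.0 | 0 has moves -a-> n6
  n6 = 0 | 0 has moves ·
Coarsest stable partition (strong bisimilarity classes):
  B0 = {m0, n0}
  B1 = {m1, n1}
  B2 = {m3, n3}
  B3 = {m5, n5}
  B4 = {m6, n6}
  B5 = {m2, n2}
  B6 = {m4, n4}
m0 ∈ B0, n0 ∈ B0 → same block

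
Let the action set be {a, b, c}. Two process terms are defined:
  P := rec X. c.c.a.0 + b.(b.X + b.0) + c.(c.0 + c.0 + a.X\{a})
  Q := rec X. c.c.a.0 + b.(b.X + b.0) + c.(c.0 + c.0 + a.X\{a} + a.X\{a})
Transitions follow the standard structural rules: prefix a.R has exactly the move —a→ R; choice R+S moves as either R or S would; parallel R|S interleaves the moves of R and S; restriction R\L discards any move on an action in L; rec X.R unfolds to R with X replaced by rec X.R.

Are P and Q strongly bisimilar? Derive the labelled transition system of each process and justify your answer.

P ~ Q

P's transition system — 12 states:
  p0 = rec X. c.c.a.0 + b.(b.X + b.0) + c.(c.0 + c.0 + a.X\{a}) ⊢ =b=> p1, =c=> p2, =c=> p3
  p1 = b.(rec X. c.c.a.0 + b.(b.X + b.0) + c.(c.0 + c.0 + a.X\{a})) + b.0 ⊢ =b=> p0, =b=> p4
  p2 = c.0 + c.0 + a.(rec X. c.c.a.0 + b.(b.X + b.0) + c.(c.0 + c.0 + a.X\{a}))\{a} ⊢ =a=> p5, =c=> p4
  p3 = c.a.0 ⊢ =c=> p6
  p4 = 0 ⊢ ·
  p5 = (rec X. c.c.a.0 + b.(b.X + b.0) + c.(c.0 + c.0 + a.X\{a}))\{a} ⊢ =b=> p7, =c=> p8, =c=> p9
  p6 = a.0 ⊢ =a=> p4
  p7 = (b.(rec X. c.c.a.0 + b.(b.X + b.0) + c.(c.0 + c.0 + a.X\{a})) + b.0)\{a} ⊢ =b=> p10, =b=> p5
  p8 = (c.0 + c.0 + a.(rec X. c.c.a.0 + b.(b.X + b.0) + c.(c.0 + c.0 + a.X\{a}))\{a})\{a} ⊢ =c=> p10
  p9 = (c.a.0)\{a} ⊢ =c=> p11
  p10 = 0\{a} ⊢ ·
  p11 = (a.0)\{a} ⊢ ·
Q's transition system — 12 states:
  q0 = rec X. c.c.a.0 + b.(b.X + b.0) + c.(c.0 + c.0 + a.X\{a} + a.X\{a}) ⊢ =b=> q1, =c=> q2, =c=> q3
  q1 = b.(rec X. c.c.a.0 + b.(b.X + b.0) + c.(c.0 + c.0 + a.X\{a} + a.X\{a})) + b.0 ⊢ =b=> q0, =b=> q4
  q2 = c.0 + c.0 + a.(rec X. c.c.a.0 + b.(b.X + b.0) + c.(c.0 + c.0 + a.X\{a} + a.X\{a}))\{a} + a.(rec X. c.c.a.0 + b.(b.X + b.0) + c.(c.0 + c.0 + a.X\{a} + a.X\{a}))\{a} ⊢ =a=> q5, =c=> q4
  q3 = c.a.0 ⊢ =c=> q6
  q4 = 0 ⊢ ·
  q5 = (rec X. c.c.a.0 + b.(b.X + b.0) + c.(c.0 + c.0 + a.X\{a} + a.X\{a}))\{a} ⊢ =b=> q7, =c=> q8, =c=> q9
  q6 = a.0 ⊢ =a=> q4
  q7 = (b.(rec X. c.c.a.0 + b.(b.X + b.0) + c.(c.0 + c.0 + a.X\{a} + a.X\{a})) + b.0)\{a} ⊢ =b=> q10, =b=> q5
  q8 = (c.0 + c.0 + a.(rec X. c.c.a.0 + b.(b.X + b.0) + c.(c.0 + c.0 + a.X\{a} + a.X\{a}))\{a} + a.(rec X. c.c.a.0 + b.(b.X + b.0) + c.(c.0 + c.0 + a.X\{a} + a.X\{a}))\{a})\{a} ⊢ =c=> q10
  q9 = (c.a.0)\{a} ⊢ =c=> q11
  q10 = 0\{a} ⊢ ·
  q11 = (a.0)\{a} ⊢ ·
Coarsest stable partition (strong bisimilarity classes):
  B0 = {p0, q0}
  B1 = {p1, q1}
  B2 = {p10, p11, p4, q10, q11, q4}
  B3 = {p3, q3}
  B4 = {p6, q6}
  B5 = {p2, q2}
  B6 = {p5, q5}
  B7 = {p7, q7}
  B8 = {p8, p9, q8, q9}
p0 ∈ B0, q0 ∈ B0 → same block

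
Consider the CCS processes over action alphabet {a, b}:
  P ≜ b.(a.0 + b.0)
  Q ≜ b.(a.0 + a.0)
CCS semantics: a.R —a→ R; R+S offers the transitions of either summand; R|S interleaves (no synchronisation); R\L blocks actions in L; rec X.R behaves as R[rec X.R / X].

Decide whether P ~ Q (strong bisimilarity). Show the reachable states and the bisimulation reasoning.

NO

LTS(P): 3 reachable states
  s0 = b.(a.0 + b.0) → =b=> s1
  s1 = a.0 + b.0 → =a=> s2, =b=> s2
  s2 = 0 → stopped
LTS(Q): 3 reachable states
  t0 = b.(a.0 + a.0) → =b=> t1
  t1 = a.0 + a.0 → =a=> t2
  t2 = 0 → stopped
Partition-refinement fixed point:
  B0 = {s0}
  B1 = {s1}
  B2 = {s2, t2}
  B3 = {t0}
  B4 = {t1}
s0 ∈ B0, t0 ∈ B3 → different blocks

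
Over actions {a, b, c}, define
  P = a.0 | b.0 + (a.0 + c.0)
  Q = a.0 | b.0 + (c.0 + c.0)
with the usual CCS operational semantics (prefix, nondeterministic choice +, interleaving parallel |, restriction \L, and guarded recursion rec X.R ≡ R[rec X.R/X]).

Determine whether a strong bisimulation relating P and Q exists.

LTS(P): 5 reachable states
  m0 = a.0 | b.0 + (a.0 + c.0) ⊢ =a=> m1, =a=> m2, =b=> m3, =c=> m1
  m1 = 0 ⊢ ·
  m2 = 0 | b.0 ⊢ =b=> m4
  m3 = a.0 | 0 ⊢ =a=> m4
  m4 = 0 | 0 ⊢ ·
LTS(Q): 5 reachable states
  n0 = a.0 | b.0 + (c.0 + c.0) ⊢ =a=> n1, =b=> n2, =c=> n3
  n1 = 0 | b.0 ⊢ =b=> n4
  n2 = a.0 | 0 ⊢ =a=> n4
  n3 = 0 ⊢ ·
  n4 = 0 | 0 ⊢ ·
Coarsest stable partition (strong bisimilarity classes):
  B0 = {m0}
  B1 = {m1, m4, n3, n4}
  B2 = {m2, n1}
  B3 = {m3, n2}
  B4 = {n0}
m0 ∈ B0, n0 ∈ B4 → different blocks

not bisimilar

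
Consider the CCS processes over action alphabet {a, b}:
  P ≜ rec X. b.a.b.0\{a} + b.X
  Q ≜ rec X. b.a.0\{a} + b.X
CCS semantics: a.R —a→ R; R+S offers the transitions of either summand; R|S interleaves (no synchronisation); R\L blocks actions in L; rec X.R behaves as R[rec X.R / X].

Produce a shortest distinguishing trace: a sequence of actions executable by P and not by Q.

LTS(P): 4 reachable states
  s0 = rec X. b.a.b.0\{a} + b.X | —b→ s0, —b→ s1
  s1 = a.b.0\{a} | —a→ s2
  s2 = b.0\{a} | —b→ s3
  s3 = 0\{a} | deadlocked
LTS(Q): 3 reachable states
  t0 = rec X. b.a.0\{a} + b.X | —b→ t0, —b→ t1
  t1 = a.0\{a} | —a→ t2
  t2 = 0\{a} | deadlocked
Trace ⟨bab⟩ through P, begin at {s0}:
  after b @ step 1: {s0, s1}
  after a @ step 2: {s2}
  after b @ step 3: {s3}
  ✓ P
Trace ⟨bab⟩ through Q, begin at {t0}:
  after b @ step 1: {t0, t1}
  after a @ step 2: {t2}
  after b @ step 3: ∅  — Q cannot continue

bab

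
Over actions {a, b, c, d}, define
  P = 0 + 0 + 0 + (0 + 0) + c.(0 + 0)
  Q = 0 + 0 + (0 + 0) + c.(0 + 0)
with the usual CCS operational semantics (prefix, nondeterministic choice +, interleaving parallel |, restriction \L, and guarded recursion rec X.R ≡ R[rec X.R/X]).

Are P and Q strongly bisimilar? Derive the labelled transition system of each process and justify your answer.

Reachable graph of P (2 states):
  u0 = 0 + 0 + 0 + (0 + 0) + c.(0 + 0) has moves --c--▸ u1
  u1 = 0 + 0 has moves deadlocked
Reachable graph of Q (2 states):
  v0 = 0 + 0 + (0 + 0) + c.(0 + 0) has moves --c--▸ v1
  v1 = 0 + 0 has moves deadlocked
Coarsest stable partition (strong bisimilarity classes):
  B0 = {u0, v0}
  B1 = {u1, v1}
u0 ∈ B0, v0 ∈ B0 → same block

bisimilar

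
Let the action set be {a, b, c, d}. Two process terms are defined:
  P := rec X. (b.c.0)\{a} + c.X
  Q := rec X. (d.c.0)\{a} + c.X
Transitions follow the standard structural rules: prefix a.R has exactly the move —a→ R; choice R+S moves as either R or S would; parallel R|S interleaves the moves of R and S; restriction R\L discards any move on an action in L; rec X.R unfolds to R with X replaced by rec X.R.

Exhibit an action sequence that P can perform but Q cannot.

P's transition system — 3 states:
  u0 = rec X. (b.c.0)\{a} + c.X :: --b--▸ u1, --c--▸ u0
  u1 = (c.0)\{a} :: --c--▸ u2
  u2 = 0\{a} :: stopped
Q's transition system — 3 states:
  v0 = rec X. (d.c.0)\{a} + c.X :: --c--▸ v0, --d--▸ v1
  v1 = (c.0)\{a} :: --c--▸ v2
  v2 = 0\{a} :: stopped
Run σ = ⟨b⟩ on P: start {u0}
  step 1 (b): {u1}
  ✓ P
Run σ = ⟨b⟩ on Q: start {v0}
  step 1 (b): no successor for Q

b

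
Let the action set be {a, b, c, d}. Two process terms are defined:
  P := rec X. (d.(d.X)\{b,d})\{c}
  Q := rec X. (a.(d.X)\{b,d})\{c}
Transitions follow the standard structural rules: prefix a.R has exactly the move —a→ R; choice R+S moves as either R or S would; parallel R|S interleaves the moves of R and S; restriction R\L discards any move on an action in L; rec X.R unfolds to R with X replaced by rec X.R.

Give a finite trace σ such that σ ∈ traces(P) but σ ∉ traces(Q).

P's transition system — 2 states:
  m0 = rec X. (d.(d.X)\{b,d})\{c} | -d-> m1
  m1 = (d.(rec X. (d.(d.X)\{b,d})\{c}))\{b,d}\{c} | stopped
Q's transition system — 2 states:
  n0 = rec X. (a.(d.X)\{b,d})\{c} | -a-> n1
  n1 = (d.(rec X. (a.(d.X)\{b,d})\{c}))\{b,d}\{c} | stopped
Executing d from P (initial set {m0}):
  after d @ step 1: {m1}
  ✓ P
Executing d from Q (initial set {n0}):
  after d @ step 1: ∅ (Q stuck)

d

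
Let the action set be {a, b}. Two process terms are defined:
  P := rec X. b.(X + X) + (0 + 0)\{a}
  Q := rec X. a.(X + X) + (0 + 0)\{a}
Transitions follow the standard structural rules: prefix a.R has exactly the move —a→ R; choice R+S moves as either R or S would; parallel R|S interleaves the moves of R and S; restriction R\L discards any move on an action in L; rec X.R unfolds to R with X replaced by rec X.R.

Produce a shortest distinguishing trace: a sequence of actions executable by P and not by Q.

b

P's transition system — 2 states:
  u0 = rec X. b.(X + X) + (0 + 0)\{a} → --b--▸ u1
  u1 = (rec X. b.(X + X) + (0 + 0)\{a}) + (rec X. b.(X + X) + (0 + 0)\{a}) → --b--▸ u1
Q's transition system — 2 states:
  v0 = rec X. a.(X + X) + (0 + 0)\{a} → --a--▸ v1
  v1 = (rec X. a.(X + X) + (0 + 0)\{a}) + (rec X. a.(X + X) + (0 + 0)\{a}) → --a--▸ v1
Executing b from P (initial set {u0}):
  after b @ step 1: {u1}
  ✓ P
Executing b from Q (initial set {v0}):
  after b @ step 1: no successor for Q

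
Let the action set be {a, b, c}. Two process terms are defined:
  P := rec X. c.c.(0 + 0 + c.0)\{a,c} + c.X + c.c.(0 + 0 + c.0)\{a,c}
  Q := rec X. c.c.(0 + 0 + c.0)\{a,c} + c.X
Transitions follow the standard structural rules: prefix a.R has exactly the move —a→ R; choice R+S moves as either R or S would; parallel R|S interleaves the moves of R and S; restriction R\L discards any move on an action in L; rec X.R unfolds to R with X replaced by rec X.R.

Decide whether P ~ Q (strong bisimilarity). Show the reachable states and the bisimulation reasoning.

YES

Reachable graph of P (3 states):
  m0 = rec X. c.c.(0 + 0 + c.0)\{a,c} + c.X + c.c.(0 + 0 + c.0)\{a,c} | ··c··> m0, ··c··> m1
  m1 = c.(0 + 0 + c.0)\{a,c} | ··c··> m2
  m2 = (0 + 0 + c.0)\{a,c} | ∅
Reachable graph of Q (3 states):
  n0 = rec X. c.c.(0 + 0 + c.0)\{a,c} + c.X | ··c··> n0, ··c··> n1
  n1 = c.(0 + 0 + c.0)\{a,c} | ··c··> n2
  n2 = (0 + 0 + c.0)\{a,c} | ∅
Bisimilarity quotient blocks:
  B0 = {m0, n0}
  B1 = {m1, n1}
  B2 = {m2, n2}
m0 ∈ B0, n0 ∈ B0 → same block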